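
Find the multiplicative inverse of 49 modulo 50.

49

Run the extended Euclidean algorithm:
50 = 1×49 + 1
49 = 49×1 + 0
gcd(49, 50) = 1, so the inverse exists.
Bézout: 1 = 1×50 − 1×49.
So 49⁻¹ ≡ −1 ≡ 49 (mod 50).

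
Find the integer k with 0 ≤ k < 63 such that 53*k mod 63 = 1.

By the extended Euclidean algorithm:
63 = 1×53 + 10
53 = 5×10 + 3
10 = 3×3 + 1
3 = 3×1 + 0
gcd(53, 63) = 1, so the inverse exists.
Bézout: 1 = 16×63 − 19×53.
So 53⁻¹ ≡ −19 ≡ 44 (mod 63).

44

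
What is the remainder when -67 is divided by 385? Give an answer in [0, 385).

318

-67 = -1·385 + 318, so -67 ≡ 318 (mod 385).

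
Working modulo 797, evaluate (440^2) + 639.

568

(440)^2 ≡ 726 (mod 797)
726 + 639 = 1365 ≡ 568 (mod 797)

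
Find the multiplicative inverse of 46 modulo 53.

15

Apply the Euclidean algorithm and back-substitute:
53 = 1·46 + 7
46 = 6·7 + 4
7 = 1·4 + 3
4 = 1·3 + 1
3 = 3·1 + 0
gcd(46, 53) = 1, so the inverse exists.
Bézout: 1 = −13·53 + 15·46.
So 46⁻¹ ≡ 15 (mod 53).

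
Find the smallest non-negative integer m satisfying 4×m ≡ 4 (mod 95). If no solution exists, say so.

1

gcd(4, 95) = 1, so a unique solution mod 95 exists.
4⁻¹ ≡ 24 (mod 95).
m ≡ 24×4 ≡ 1 (mod 95).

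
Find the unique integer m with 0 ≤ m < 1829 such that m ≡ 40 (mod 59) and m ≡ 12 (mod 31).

1810

59⁻¹ mod 31: 59·10 ≡ 1 (mod 31), so 59⁻¹ ≡ 10.
m = 40 + 59·((12 − 40)·10 mod 31) = 40 + 59·30 = 1810.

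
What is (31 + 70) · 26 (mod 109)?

31 + 70 = 101
101 · 26 = 2626 ≡ 10 (mod 109)

10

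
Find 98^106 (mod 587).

40

By square-and-multiply:
106 in binary is 1101010, i.e. 106 = 64 + 32 + 8 + 2.
98^1 ≡ 98 (mod 587)
98^2 ≡ 98^2 = 9604 ≡ 212 (mod 587)
98^4 ≡ 212^2 = 44944 ≡ 332 (mod 587)
98^8 ≡ 332^2 = 110224 ≡ 455 (mod 587)
98^16 ≡ 455^2 = 207025 ≡ 401 (mod 587)
98^32 ≡ 401^2 = 160801 ≡ 550 (mod 587)
98^64 ≡ 550^2 = 302500 ≡ 195 (mod 587)
98^106 = 98^64 * 98^32 * 98^8 * 98^2 ≡ 195 * 550 * 455 * 212 (mod 587).
Accumulate the product:
195 * 550 = 107250 ≡ 416
416 * 455 = 189280 ≡ 266
266 * 212 = 56392 ≡ 40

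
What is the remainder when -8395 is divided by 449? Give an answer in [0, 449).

136

-8395 = -19*449 + 136, so -8395 ≡ 136 (mod 449).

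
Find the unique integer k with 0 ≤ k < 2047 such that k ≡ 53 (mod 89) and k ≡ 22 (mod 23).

1655

89⁻¹ mod 23: 89*15 ≡ 1 (mod 23), so 89⁻¹ ≡ 15.
k = 53 + 89*((22 − 53)*15 mod 23) = 53 + 89*18 = 1655.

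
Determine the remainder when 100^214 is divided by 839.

95

Compute successive squares:
214 in binary is 11010110, i.e. 214 = 128 + 64 + 16 + 4 + 2.
100^1 ≡ 100 (mod 839)
100^2 ≡ 100^2 = 10000 ≡ 771 (mod 839)
100^4 ≡ 771^2 = 594441 ≡ 429 (mod 839)
100^8 ≡ 429^2 = 184041 ≡ 300 (mod 839)
100^16 ≡ 300^2 = 90000 ≡ 227 (mod 839)
100^32 ≡ 227^2 = 51529 ≡ 350 (mod 839)
100^64 ≡ 350^2 = 122500 ≡ 6 (mod 839)
100^128 ≡ 6^2 = 36 (mod 839)
100^214 = 100^128 · 100^64 · 100^16 · 100^4 · 100^2 ≡ 36 · 6 · 227 · 429 · 771 (mod 839).
Accumulate the product:
36 · 6 = 216
216 · 227 = 49032 ≡ 370
370 · 429 = 158730 ≡ 159
159 · 771 = 122589 ≡ 95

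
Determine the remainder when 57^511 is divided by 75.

18

Using repeated squaring:
511 in binary is 111111111, i.e. 511 = 256 + 128 + 64 + 32 + 16 + 8 + 4 + 2 + 1.
57^1 ≡ 57 (mod 75)
57^2 ≡ 57^2 = 3249 ≡ 24 (mod 75)
57^4 ≡ 24^2 = 576 ≡ 51 (mod 75)
57^8 ≡ 51^2 = 2601 ≡ 51 (mod 75)
57^16 ≡ 51^2 = 2601 ≡ 51 (mod 75)
57^32 ≡ 51^2 = 2601 ≡ 51 (mod 75)
57^64 ≡ 51^2 = 2601 ≡ 51 (mod 75)
57^128 ≡ 51^2 = 2601 ≡ 51 (mod 75)
57^256 ≡ 51^2 = 2601 ≡ 51 (mod 75)
57^511 = 57^256 * 57^128 * 57^64 * 57^32 * 57^16 * 57^8 * 57^4 * 57^2 * 57^1 ≡ 51 * 51 * 51 * 51 * 51 * 51 * 51 * 24 * 57 (mod 75).
Accumulate the product:
51 * 51 = 2601 ≡ 51
51 * 51 = 2601 ≡ 51
51 * 51 = 2601 ≡ 51
51 * 51 = 2601 ≡ 51
51 * 51 = 2601 ≡ 51
51 * 51 = 2601 ≡ 51
51 * 24 = 1224 ≡ 24
24 * 57 = 1368 ≡ 18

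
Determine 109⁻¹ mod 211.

Apply the Euclidean algorithm and back-substitute:
211 = 1*109 + 102
109 = 1*102 + 7
102 = 14*7 + 4
7 = 1*4 + 3
4 = 1*3 + 1
3 = 3*1 + 0
gcd(109, 211) = 1, so the inverse exists.
Back-substitute for 1:
1 = 1*4 − 1*3
  = −1*7 + 2*4
  = 2*102 − 29*7
  = −29*109 + 31*102
  = 31*211 − 60*109
So 109⁻¹ ≡ −60 ≡ 151 (mod 211).

151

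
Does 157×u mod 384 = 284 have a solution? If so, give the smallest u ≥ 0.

332

gcd(157, 384) = 1, so a unique solution mod 384 exists.
157⁻¹ ≡ 181 (mod 384).
u ≡ 181×284 ≡ 332 (mod 384).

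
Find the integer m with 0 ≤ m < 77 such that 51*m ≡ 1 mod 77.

Run the extended Euclidean algorithm:
77 = 1*51 + 26
51 = 1*26 + 25
26 = 1*25 + 1
25 = 25*1 + 0
gcd(51, 77) = 1, so the inverse exists.
Back-substitute for 1:
1 = 1*26 − 1*25
  = −1*51 + 2*26
  = 2*77 − 3*51
So 51⁻¹ ≡ −3 ≡ 74 (mod 77).

74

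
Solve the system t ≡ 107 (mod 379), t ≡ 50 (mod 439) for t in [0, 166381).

379⁻¹ mod 439: 379×139 ≡ 1 (mod 439), so 379⁻¹ ≡ 139.
t = 107 + 379×((50 − 107)×139 mod 439) = 107 + 379×418 = 158529.
Check: 158529 mod 379 = 107, 158529 mod 439 = 50. ✓

158529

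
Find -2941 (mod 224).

195

-2941 = -14·224 + 195, so -2941 ≡ 195 (mod 224).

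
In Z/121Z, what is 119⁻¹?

121 = 1*119 + 2
119 = 59*2 + 1
2 = 2*1 + 0
gcd(119, 121) = 1, so the inverse exists.
Bézout: 1 = −59*121 + 60*119.
So 119⁻¹ ≡ 60 (mod 121).

60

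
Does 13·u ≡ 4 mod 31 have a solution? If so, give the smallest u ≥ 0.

gcd(13, 31) = 1, so a unique solution mod 31 exists.
13⁻¹ ≡ 12 (mod 31).
u ≡ 12·4 ≡ 17 (mod 31).

17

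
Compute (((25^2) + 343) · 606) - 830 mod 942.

(25)^2 ≡ 625 (mod 942)
625 + 343 = 968 ≡ 26 (mod 942)
26 · 606 = 15756 ≡ 684 (mod 942)
684 - 830 = -146 ≡ 796 (mod 942)

796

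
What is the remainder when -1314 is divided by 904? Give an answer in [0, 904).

-1314 = -2×904 + 494, so -1314 ≡ 494 (mod 904).

494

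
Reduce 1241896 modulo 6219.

1241896 = 199·6219 + 4315, so 1241896 ≡ 4315 (mod 6219).

4315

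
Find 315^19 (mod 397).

19 in binary is 10011, i.e. 19 = 16 + 2 + 1.
315^1 ≡ 315 (mod 397)
315^2 ≡ 315^2 = 99225 ≡ 372 (mod 397)
315^4 ≡ 372^2 = 138384 ≡ 228 (mod 397)
315^8 ≡ 228^2 = 51984 ≡ 374 (mod 397)
315^16 ≡ 374^2 = 139876 ≡ 132 (mod 397)
315^19 = 315^16 * 315^2 * 315^1 ≡ 132 * 372 * 315 (mod 397).
Accumulate the product:
132 * 372 = 49104 ≡ 273
273 * 315 = 85995 ≡ 243

243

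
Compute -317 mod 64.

-317 = -5*64 + 3, so -317 ≡ 3 (mod 64).

3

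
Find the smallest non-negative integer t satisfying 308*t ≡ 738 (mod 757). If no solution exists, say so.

gcd(308, 757) = 1, so a unique solution mod 757 exists.
308⁻¹ ≡ 204 (mod 757).
t ≡ 204*738 ≡ 666 (mod 757).

666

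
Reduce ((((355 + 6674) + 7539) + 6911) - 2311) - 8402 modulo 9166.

1600

355 + 6674 = 7029
7029 + 7539 = 14568 ≡ 5402 (mod 9166)
5402 + 6911 = 12313 ≡ 3147 (mod 9166)
3147 - 2311 = 836
836 - 8402 = -7566 ≡ 1600 (mod 9166)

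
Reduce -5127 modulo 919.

-5127 = -6*919 + 387, so -5127 ≡ 387 (mod 919).

387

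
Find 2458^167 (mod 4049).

167 in binary is 10100111, i.e. 167 = 128 + 32 + 4 + 2 + 1.
2458^1 ≡ 2458 (mod 4049)
2458^2 ≡ 2458^2 = 6041764 ≡ 656 (mod 4049)
2458^4 ≡ 656^2 = 430336 ≡ 1142 (mod 4049)
2458^8 ≡ 1142^2 = 1304164 ≡ 386 (mod 4049)
2458^16 ≡ 386^2 = 148996 ≡ 3232 (mod 4049)
2458^32 ≡ 3232^2 = 10445824 ≡ 3453 (mod 4049)
2458^64 ≡ 3453^2 = 11923209 ≡ 2953 (mod 4049)
2458^128 ≡ 2953^2 = 8720209 ≡ 2712 (mod 4049)
2458^167 = 2458^128 · 2458^32 · 2458^4 · 2458^2 · 2458^1 ≡ 2712 · 3453 · 1142 · 656 · 2458 (mod 4049).
Accumulate the product:
2712 · 3453 = 9364536 ≡ 3248
3248 · 1142 = 3709216 ≡ 332
332 · 656 = 217792 ≡ 3195
3195 · 2458 = 7853310 ≡ 2299

2299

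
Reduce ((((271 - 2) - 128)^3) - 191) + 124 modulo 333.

271 - 2 = 269
269 - 128 = 141
(141)^3 ≡ 27 (mod 333)
27 - 191 = -164 ≡ 169 (mod 333)
169 + 124 = 293

293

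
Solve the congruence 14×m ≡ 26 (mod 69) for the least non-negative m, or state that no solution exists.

gcd(14, 69) = 1, so a unique solution mod 69 exists.
14⁻¹ ≡ 5 (mod 69).
m ≡ 5×26 ≡ 61 (mod 69).

61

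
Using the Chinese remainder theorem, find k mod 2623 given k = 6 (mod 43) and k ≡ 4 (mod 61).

1468

43⁻¹ mod 61: 43×44 ≡ 1 (mod 61), so 43⁻¹ ≡ 44.
k = 6 + 43×((4 − 6)×44 mod 61) = 6 + 43×34 = 1468.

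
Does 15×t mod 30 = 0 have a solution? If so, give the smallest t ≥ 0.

gcd(15, 30) = 15, and 15 | 0, so solutions exist.
Divide through by 15: 1×t mod 2 = 0.
1⁻¹ ≡ 1 (mod 2).
t ≡ 1×0 ≡ 0 (mod 2).
The smallest non-negative solution is t = 0.

0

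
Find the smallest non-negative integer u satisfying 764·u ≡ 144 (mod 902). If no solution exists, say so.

gcd(764, 902) = 2, and 2 | 144, so solutions exist.
Divide through by 2: 382·u ≡ 72 (mod 451).
382⁻¹ ≡ 183 (mod 451).
u ≡ 183·72 ≡ 97 (mod 451).
The smallest non-negative solution is u = 97.

97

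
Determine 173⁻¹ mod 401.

51

By the extended Euclidean algorithm:
401 = 2·173 + 55
173 = 3·55 + 8
55 = 6·8 + 7
8 = 1·7 + 1
7 = 7·1 + 0
gcd(173, 401) = 1, so the inverse exists.
Back-substitute for 1:
1 = 1·8 − 1·7
  = −1·55 + 7·8
  = 7·173 − 22·55
  = −22·401 + 51·173
So 173⁻¹ ≡ 51 (mod 401).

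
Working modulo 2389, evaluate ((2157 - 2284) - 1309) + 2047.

611

2157 - 2284 = -127 ≡ 2262 (mod 2389)
2262 - 1309 = 953
953 + 2047 = 3000 ≡ 611 (mod 2389)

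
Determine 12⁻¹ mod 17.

17 = 1*12 + 5
12 = 2*5 + 2
5 = 2*2 + 1
2 = 2*1 + 0
gcd(12, 17) = 1, so the inverse exists.
Bézout: 1 = 5*17 − 7*12.
So 12⁻¹ ≡ −7 ≡ 10 (mod 17).

10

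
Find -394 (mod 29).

12

-394 = -14×29 + 12, so -394 ≡ 12 (mod 29).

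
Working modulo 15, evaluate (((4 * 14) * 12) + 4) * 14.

4 * 14 = 56 ≡ 11 (mod 15)
11 * 12 = 132 ≡ 12 (mod 15)
12 + 4 = 16 ≡ 1 (mod 15)
1 * 14 = 14

14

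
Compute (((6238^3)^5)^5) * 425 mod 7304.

5496

(6238)^3 ≡ 5600 (mod 7304)
(5600)^5 ≡ 2784 (mod 7304)
(2784)^5 ≡ 2608 (mod 7304)
2608 * 425 = 1108400 ≡ 5496 (mod 7304)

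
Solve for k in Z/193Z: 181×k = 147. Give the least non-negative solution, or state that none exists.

gcd(181, 193) = 1, so a unique solution mod 193 exists.
181⁻¹ ≡ 16 (mod 193).
k ≡ 16×147 ≡ 36 (mod 193).

36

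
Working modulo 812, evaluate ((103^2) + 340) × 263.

(103)^2 ≡ 53 (mod 812)
53 + 340 = 393
393 × 263 = 103359 ≡ 235 (mod 812)

235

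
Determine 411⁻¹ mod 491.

491 = 1*411 + 80
411 = 5*80 + 11
80 = 7*11 + 3
11 = 3*3 + 2
3 = 1*2 + 1
2 = 2*1 + 0
gcd(411, 491) = 1, so the inverse exists.
Bézout: 1 = 149*491 − 178*411.
So 411⁻¹ ≡ −178 ≡ 313 (mod 491).

313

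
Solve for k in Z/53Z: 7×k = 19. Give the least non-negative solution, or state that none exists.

gcd(7, 53) = 1, so a unique solution mod 53 exists.
7⁻¹ ≡ 38 (mod 53).
k ≡ 38×19 ≡ 33 (mod 53).

33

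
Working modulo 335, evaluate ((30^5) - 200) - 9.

231

(30)^5 ≡ 105 (mod 335)
105 - 200 = -95 ≡ 240 (mod 335)
240 - 9 = 231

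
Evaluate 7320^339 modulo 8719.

Using repeated squaring:
339 in binary is 101010011, i.e. 339 = 256 + 64 + 16 + 2 + 1.
7320^1 ≡ 7320 (mod 8719)
7320^2 ≡ 7320^2 = 53582400 ≡ 4145 (mod 8719)
7320^4 ≡ 4145^2 = 17181025 ≡ 4595 (mod 8719)
7320^8 ≡ 4595^2 = 21114025 ≡ 5326 (mod 8719)
7320^16 ≡ 5326^2 = 28366276 ≡ 3369 (mod 8719)
7320^32 ≡ 3369^2 = 11350161 ≡ 6742 (mod 8719)
7320^64 ≡ 6742^2 = 45454564 ≡ 2417 (mod 8719)
7320^128 ≡ 2417^2 = 5841889 ≡ 159 (mod 8719)
7320^256 ≡ 159^2 = 25281 ≡ 7843 (mod 8719)
7320^339 = 7320^256 · 7320^64 · 7320^16 · 7320^2 · 7320^1 ≡ 7843 · 2417 · 3369 · 4145 · 7320 (mod 8719).
Accumulate the product:
7843 · 2417 = 18956531 ≡ 1425
1425 · 3369 = 4800825 ≡ 5375
5375 · 4145 = 22279375 ≡ 2330
2330 · 7320 = 17055600 ≡ 1236

1236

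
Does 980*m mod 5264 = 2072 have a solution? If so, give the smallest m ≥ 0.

174

gcd(980, 5264) = 28, and 28 | 2072, so solutions exist.
Divide through by 28: 35*m ≡ 74 (mod 188).
35⁻¹ ≡ 43 (mod 188).
m ≡ 43*74 ≡ 174 (mod 188).
The smallest non-negative solution is m = 174.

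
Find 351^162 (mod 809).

162 in binary is 10100010, i.e. 162 = 128 + 32 + 2.
351^1 ≡ 351 (mod 809)
351^2 ≡ 351^2 = 123201 ≡ 233 (mod 809)
351^4 ≡ 233^2 = 54289 ≡ 86 (mod 809)
351^8 ≡ 86^2 = 7396 ≡ 115 (mod 809)
351^16 ≡ 115^2 = 13225 ≡ 281 (mod 809)
351^32 ≡ 281^2 = 78961 ≡ 488 (mod 809)
351^64 ≡ 488^2 = 238144 ≡ 298 (mod 809)
351^128 ≡ 298^2 = 88804 ≡ 623 (mod 809)
351^162 = 351^128 * 351^32 * 351^2 ≡ 623 * 488 * 233 (mod 809).
Accumulate the product:
623 * 488 = 304024 ≡ 649
649 * 233 = 151217 ≡ 743

743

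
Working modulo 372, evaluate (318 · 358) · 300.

318 · 358 = 113844 ≡ 12 (mod 372)
12 · 300 = 3600 ≡ 252 (mod 372)

252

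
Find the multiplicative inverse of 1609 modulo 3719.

3719 = 2·1609 + 501
1609 = 3·501 + 106
501 = 4·106 + 77
106 = 1·77 + 29
77 = 2·29 + 19
29 = 1·19 + 10
19 = 1·10 + 9
10 = 1·9 + 1
9 = 9·1 + 0
gcd(1609, 3719) = 1, so the inverse exists.
Bézout: 1 = −167·3719 + 386·1609.
So 1609⁻¹ ≡ 386 (mod 3719).

386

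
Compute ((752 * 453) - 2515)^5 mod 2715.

752 * 453 = 340656 ≡ 1281 (mod 2715)
1281 - 2515 = -1234 ≡ 1481 (mod 2715)
(1481)^5 ≡ 116 (mod 2715)

116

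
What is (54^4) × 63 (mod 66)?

30

(54)^4 ≡ 12 (mod 66)
12 × 63 = 756 ≡ 30 (mod 66)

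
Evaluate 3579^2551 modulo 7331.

By square-and-multiply:
2551 in binary is 100111110111, i.e. 2551 = 2048 + 256 + 128 + 64 + 32 + 16 + 4 + 2 + 1.
3579^1 ≡ 3579 (mod 7331)
3579^2 ≡ 3579^2 = 12809241 ≡ 1984 (mod 7331)
3579^4 ≡ 1984^2 = 3936256 ≡ 6840 (mod 7331)
3579^8 ≡ 6840^2 = 46785600 ≡ 6489 (mod 7331)
3579^16 ≡ 6489^2 = 42107121 ≡ 5188 (mod 7331)
3579^32 ≡ 5188^2 = 26915344 ≡ 3243 (mod 7331)
3579^64 ≡ 3243^2 = 10517049 ≡ 4395 (mod 7331)
3579^128 ≡ 4395^2 = 19316025 ≡ 6171 (mod 7331)
3579^256 ≡ 6171^2 = 38081241 ≡ 4027 (mod 7331)
3579^512 ≡ 4027^2 = 16216729 ≡ 557 (mod 7331)
3579^1024 ≡ 557^2 = 310249 ≡ 2347 (mod 7331)
3579^2048 ≡ 2347^2 = 5508409 ≡ 2828 (mod 7331)
3579^2551 = 3579^2048 × 3579^256 × 3579^128 × 3579^64 × 3579^32 × 3579^16 × 3579^4 × 3579^2 × 3579^1 ≡ 2828 × 4027 × 6171 × 4395 × 3243 × 5188 × 6840 × 1984 × 3579 (mod 7331).
Accumulate the product:
2828 × 4027 = 11388356 ≡ 3313
3313 × 6171 = 20444523 ≡ 5695
5695 × 4395 = 25029525 ≡ 1491
1491 × 3243 = 4835313 ≡ 4184
4184 × 5188 = 21706592 ≡ 6832
6832 × 6840 = 46730880 ≡ 3086
3086 × 1984 = 6122624 ≡ 1239
1239 × 3579 = 4434381 ≡ 6457

6457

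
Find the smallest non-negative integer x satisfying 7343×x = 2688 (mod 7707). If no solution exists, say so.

gcd(7343, 7707) = 7, and 7 | 2688, so solutions exist.
Divide through by 7: 1049×x mod 1101 = 384.
1049⁻¹ ≡ 614 (mod 1101).
x ≡ 614×384 ≡ 162 (mod 1101).
The smallest non-negative solution is x = 162.

162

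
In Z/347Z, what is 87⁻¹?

4

347 = 3×87 + 86
87 = 1×86 + 1
86 = 86×1 + 0
gcd(87, 347) = 1, so the inverse exists.
Back-substitute for 1:
1 = 1×87 − 1×86
  = −1×347 + 4×87
So 87⁻¹ ≡ 4 (mod 347).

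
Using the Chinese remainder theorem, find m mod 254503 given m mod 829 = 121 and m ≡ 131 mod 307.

829⁻¹ mod 307: 829×10 ≡ 1 (mod 307), so 829⁻¹ ≡ 10.
m = 121 + 829×((131 − 121)×10 mod 307) = 121 + 829×100 = 83021.

83021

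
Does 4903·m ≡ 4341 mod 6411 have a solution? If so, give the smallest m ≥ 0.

3615

gcd(4903, 6411) = 1, so a unique solution mod 6411 exists.
4903⁻¹ ≡ 4009 (mod 6411).
m ≡ 4009·4341 ≡ 3615 (mod 6411).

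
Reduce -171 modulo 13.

-171 = -14·13 + 11, so -171 ≡ 11 (mod 13).

11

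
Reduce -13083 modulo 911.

-13083 = -15·911 + 582, so -13083 ≡ 582 (mod 911).

582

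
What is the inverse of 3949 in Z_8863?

8863 = 2×3949 + 965
3949 = 4×965 + 89
965 = 10×89 + 75
89 = 1×75 + 14
75 = 5×14 + 5
14 = 2×5 + 4
5 = 1×4 + 1
4 = 4×1 + 0
gcd(3949, 8863) = 1, so the inverse exists.
Bézout: 1 = 843×8863 − 1892×3949.
So 3949⁻¹ ≡ −1892 ≡ 6971 (mod 8863).

6971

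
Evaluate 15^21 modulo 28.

15

21 in binary is 10101, i.e. 21 = 16 + 4 + 1.
15^1 ≡ 15 (mod 28)
15^2 ≡ 15^2 = 225 ≡ 1 (mod 28)
15^4 ≡ 1^2 = 1 (mod 28)
15^8 ≡ 1^2 = 1 (mod 28)
15^16 ≡ 1^2 = 1 (mod 28)
15^21 = 15^16 × 15^4 × 15^1 ≡ 1 × 1 × 15 (mod 28).
Accumulate the product:
1 × 1 = 1
1 × 15 = 15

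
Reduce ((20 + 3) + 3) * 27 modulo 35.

20 + 3 = 23
23 + 3 = 26
26 * 27 = 702 ≡ 2 (mod 35)

2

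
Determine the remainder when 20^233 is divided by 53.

By square-and-multiply:
20^1 ≡ 20 (mod 53)
20^2 ≡ 20^2 = 400 ≡ 29 (mod 53)
20^4 ≡ 29^2 = 841 ≡ 46 (mod 53)
20^8 ≡ 46^2 = 2116 ≡ 49 (mod 53)
20^16 ≡ 49^2 = 2401 ≡ 16 (mod 53)
20^32 ≡ 16^2 = 256 ≡ 44 (mod 53)
20^64 ≡ 44^2 = 1936 ≡ 28 (mod 53)
20^128 ≡ 28^2 = 784 ≡ 42 (mod 53)
20^233 = 20^128 × 20^64 × 20^32 × 20^8 × 20^1 ≡ 42 × 28 × 44 × 49 × 20 (mod 53).
Accumulate the product:
42 × 28 = 1176 ≡ 10
10 × 44 = 440 ≡ 16
16 × 49 = 784 ≡ 42
42 × 20 = 840 ≡ 45

45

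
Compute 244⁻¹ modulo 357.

139

By the extended Euclidean algorithm:
357 = 1*244 + 113
244 = 2*113 + 18
113 = 6*18 + 5
18 = 3*5 + 3
5 = 1*3 + 2
3 = 1*2 + 1
2 = 2*1 + 0
gcd(244, 357) = 1, so the inverse exists.
Bézout: 1 = −95*357 + 139*244.
So 244⁻¹ ≡ 139 (mod 357).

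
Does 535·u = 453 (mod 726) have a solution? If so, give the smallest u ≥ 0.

gcd(535, 726) = 1, so a unique solution mod 726 exists.
535⁻¹ ≡ 19 (mod 726).
u ≡ 19·453 ≡ 621 (mod 726).

621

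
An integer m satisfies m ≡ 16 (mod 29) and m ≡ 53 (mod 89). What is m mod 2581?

2278

29⁻¹ mod 89: 29×43 ≡ 1 (mod 89), so 29⁻¹ ≡ 43.
m = 16 + 29×((53 − 16)×43 mod 89) = 16 + 29×78 = 2278.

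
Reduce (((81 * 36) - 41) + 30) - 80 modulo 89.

81 * 36 = 2916 ≡ 68 (mod 89)
68 - 41 = 27
27 + 30 = 57
57 - 80 = -23 ≡ 66 (mod 89)

66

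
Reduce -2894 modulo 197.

61

-2894 = -15×197 + 61, so -2894 ≡ 61 (mod 197).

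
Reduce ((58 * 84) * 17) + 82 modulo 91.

58 * 84 = 4872 ≡ 49 (mod 91)
49 * 17 = 833 ≡ 14 (mod 91)
14 + 82 = 96 ≡ 5 (mod 91)

5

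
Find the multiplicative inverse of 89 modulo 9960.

By the extended Euclidean algorithm:
9960 = 111*89 + 81
89 = 1*81 + 8
81 = 10*8 + 1
8 = 8*1 + 0
gcd(89, 9960) = 1, so the inverse exists.
Back-substitute for 1:
1 = 1*81 − 10*8
  = −10*89 + 11*81
  = 11*9960 − 1231*89
So 89⁻¹ ≡ −1231 ≡ 8729 (mod 9960).

8729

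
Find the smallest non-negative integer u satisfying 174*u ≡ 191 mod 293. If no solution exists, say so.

gcd(174, 293) = 1, so a unique solution mod 293 exists.
174⁻¹ ≡ 32 (mod 293).
u ≡ 32*191 ≡ 252 (mod 293).

252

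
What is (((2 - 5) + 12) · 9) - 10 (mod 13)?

6

2 - 5 = -3 ≡ 10 (mod 13)
10 + 12 = 22 ≡ 9 (mod 13)
9 · 9 = 81 ≡ 3 (mod 13)
3 - 10 = -7 ≡ 6 (mod 13)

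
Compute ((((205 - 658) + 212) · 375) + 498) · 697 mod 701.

205 - 658 = -453 ≡ 248 (mod 701)
248 + 212 = 460
460 · 375 = 172500 ≡ 54 (mod 701)
54 + 498 = 552
552 · 697 = 384744 ≡ 596 (mod 701)

596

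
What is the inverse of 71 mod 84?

71

84 = 1×71 + 13
71 = 5×13 + 6
13 = 2×6 + 1
6 = 6×1 + 0
gcd(71, 84) = 1, so the inverse exists.
Bézout: 1 = 11×84 − 13×71.
So 71⁻¹ ≡ −13 ≡ 71 (mod 84).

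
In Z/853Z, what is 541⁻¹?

Run the extended Euclidean algorithm:
853 = 1*541 + 312
541 = 1*312 + 229
312 = 1*229 + 83
229 = 2*83 + 63
83 = 1*63 + 20
63 = 3*20 + 3
20 = 6*3 + 2
3 = 1*2 + 1
2 = 2*1 + 0
gcd(541, 853) = 1, so the inverse exists.
Bézout: 1 = −189*853 + 298*541.
So 541⁻¹ ≡ 298 (mod 853).

298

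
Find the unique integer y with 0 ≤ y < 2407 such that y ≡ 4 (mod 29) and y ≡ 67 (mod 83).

29⁻¹ mod 83: 29×63 ≡ 1 (mod 83), so 29⁻¹ ≡ 63.
y = 4 + 29×((67 − 4)×63 mod 83) = 4 + 29×68 = 1976.

1976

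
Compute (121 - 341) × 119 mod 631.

322

121 - 341 = -220 ≡ 411 (mod 631)
411 × 119 = 48909 ≡ 322 (mod 631)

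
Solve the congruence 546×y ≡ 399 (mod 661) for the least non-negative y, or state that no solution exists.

gcd(546, 661) = 1, so a unique solution mod 661 exists.
546⁻¹ ≡ 638 (mod 661).
y ≡ 638×399 ≡ 77 (mod 661).

77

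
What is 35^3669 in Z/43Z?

By square-and-multiply:
3669 in binary is 111001010101, i.e. 3669 = 2048 + 1024 + 512 + 64 + 16 + 4 + 1.
35^1 ≡ 35 (mod 43)
35^2 ≡ 35^2 = 1225 ≡ 21 (mod 43)
35^4 ≡ 21^2 = 441 ≡ 11 (mod 43)
35^8 ≡ 11^2 = 121 ≡ 35 (mod 43)
35^16 ≡ 35^2 = 1225 ≡ 21 (mod 43)
35^32 ≡ 21^2 = 441 ≡ 11 (mod 43)
35^64 ≡ 11^2 = 121 ≡ 35 (mod 43)
35^128 ≡ 35^2 = 1225 ≡ 21 (mod 43)
35^256 ≡ 21^2 = 441 ≡ 11 (mod 43)
35^512 ≡ 11^2 = 121 ≡ 35 (mod 43)
35^1024 ≡ 35^2 = 1225 ≡ 21 (mod 43)
35^2048 ≡ 21^2 = 441 ≡ 11 (mod 43)
35^3669 = 35^2048 × 35^1024 × 35^512 × 35^64 × 35^16 × 35^4 × 35^1 ≡ 11 × 21 × 35 × 35 × 21 × 11 × 35 (mod 43).
Accumulate the product:
11 × 21 = 231 ≡ 16
16 × 35 = 560 ≡ 1
1 × 35 = 35
35 × 21 = 735 ≡ 4
4 × 11 = 44 ≡ 1
1 × 35 = 35

35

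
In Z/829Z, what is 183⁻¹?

By the extended Euclidean algorithm:
829 = 4×183 + 97
183 = 1×97 + 86
97 = 1×86 + 11
86 = 7×11 + 9
11 = 1×9 + 2
9 = 4×2 + 1
2 = 2×1 + 0
gcd(183, 829) = 1, so the inverse exists.
Bézout: 1 = −83×829 + 376×183.
So 183⁻¹ ≡ 376 (mod 829).

376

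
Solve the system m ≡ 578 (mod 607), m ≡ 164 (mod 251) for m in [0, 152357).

98305

607⁻¹ mod 251: 607·153 ≡ 1 (mod 251), so 607⁻¹ ≡ 153.
m = 578 + 607·((164 − 578)·153 mod 251) = 578 + 607·161 = 98305.
Check: 98305 mod 607 = 578, 98305 mod 251 = 164. ✓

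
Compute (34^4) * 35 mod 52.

(34)^4 ≡ 40 (mod 52)
40 * 35 = 1400 ≡ 48 (mod 52)

48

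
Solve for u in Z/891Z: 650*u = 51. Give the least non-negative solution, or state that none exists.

gcd(650, 891) = 1, so a unique solution mod 891 exists.
650⁻¹ ≡ 122 (mod 891).
u ≡ 122*51 ≡ 876 (mod 891).

876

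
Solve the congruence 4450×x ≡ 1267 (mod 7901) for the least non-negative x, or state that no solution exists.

gcd(4450, 7901) = 1, so a unique solution mod 7901 exists.
4450⁻¹ ≡ 87 (mod 7901).
x ≡ 87×1267 ≡ 7516 (mod 7901).

7516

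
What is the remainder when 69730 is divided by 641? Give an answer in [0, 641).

502

69730 = 108*641 + 502, so 69730 ≡ 502 (mod 641).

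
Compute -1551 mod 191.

-1551 = -9×191 + 168, so -1551 ≡ 168 (mod 191).

168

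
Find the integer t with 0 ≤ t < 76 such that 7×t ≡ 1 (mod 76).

By the extended Euclidean algorithm:
76 = 10·7 + 6
7 = 1·6 + 1
6 = 6·1 + 0
gcd(7, 76) = 1, so the inverse exists.
Back-substitute for 1:
1 = 1·7 − 1·6
  = −1·76 + 11·7
So 7⁻¹ ≡ 11 (mod 76).

11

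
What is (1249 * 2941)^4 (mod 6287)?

1249 * 2941 = 3673309 ≡ 1701 (mod 6287)
(1701)^4 ≡ 2200 (mod 6287)

2200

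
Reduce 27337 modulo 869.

398

27337 = 31*869 + 398, so 27337 ≡ 398 (mod 869).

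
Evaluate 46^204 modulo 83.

9

By square-and-multiply:
204 in binary is 11001100, i.e. 204 = 128 + 64 + 8 + 4.
46^1 ≡ 46 (mod 83)
46^2 ≡ 46^2 = 2116 ≡ 41 (mod 83)
46^4 ≡ 41^2 = 1681 ≡ 21 (mod 83)
46^8 ≡ 21^2 = 441 ≡ 26 (mod 83)
46^16 ≡ 26^2 = 676 ≡ 12 (mod 83)
46^32 ≡ 12^2 = 144 ≡ 61 (mod 83)
46^64 ≡ 61^2 = 3721 ≡ 69 (mod 83)
46^128 ≡ 69^2 = 4761 ≡ 30 (mod 83)
46^204 = 46^128 × 46^64 × 46^8 × 46^4 ≡ 30 × 69 × 26 × 21 (mod 83).
Accumulate the product:
30 × 69 = 2070 ≡ 78
78 × 26 = 2028 ≡ 36
36 × 21 = 756 ≡ 9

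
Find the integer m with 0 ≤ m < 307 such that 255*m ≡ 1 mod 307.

183

By the extended Euclidean algorithm:
307 = 1×255 + 52
255 = 4×52 + 47
52 = 1×47 + 5
47 = 9×5 + 2
5 = 2×2 + 1
2 = 2×1 + 0
gcd(255, 307) = 1, so the inverse exists.
Back-substitute for 1:
1 = 1×5 − 2×2
  = −2×47 + 19×5
  = 19×52 − 21×47
  = −21×255 + 103×52
  = 103×307 − 124×255
So 255⁻¹ ≡ −124 ≡ 183 (mod 307).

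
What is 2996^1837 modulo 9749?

4795

By square-and-multiply:
2996^1 ≡ 2996 (mod 9749)
2996^2 ≡ 2996^2 = 8976016 ≡ 6936 (mod 9749)
2996^4 ≡ 6936^2 = 48108096 ≡ 6530 (mod 9749)
2996^8 ≡ 6530^2 = 42640900 ≡ 8523 (mod 9749)
2996^16 ≡ 8523^2 = 72641529 ≡ 1730 (mod 9749)
2996^32 ≡ 1730^2 = 2992900 ≡ 9706 (mod 9749)
2996^64 ≡ 9706^2 = 94206436 ≡ 1849 (mod 9749)
2996^128 ≡ 1849^2 = 3418801 ≡ 6651 (mod 9749)
2996^256 ≡ 6651^2 = 44235801 ≡ 4588 (mod 9749)
2996^512 ≡ 4588^2 = 21049744 ≡ 1653 (mod 9749)
2996^1024 ≡ 1653^2 = 2732409 ≡ 2689 (mod 9749)
2996^1837 = 2996^1024 · 2996^512 · 2996^256 · 2996^32 · 2996^8 · 2996^4 · 2996^1 ≡ 2689 · 1653 · 4588 · 9706 · 8523 · 6530 · 2996 (mod 9749).
Accumulate the product:
2689 · 1653 = 4444917 ≡ 9122
9122 · 4588 = 41851736 ≡ 9028
9028 · 9706 = 87625768 ≡ 1756
1756 · 8523 = 14966388 ≡ 1673
1673 · 6530 = 10924690 ≡ 5810
5810 · 2996 = 17406760 ≡ 4795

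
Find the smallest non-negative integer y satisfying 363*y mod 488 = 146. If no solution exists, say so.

gcd(363, 488) = 1, so a unique solution mod 488 exists.
363⁻¹ ≡ 203 (mod 488).
y ≡ 203*146 ≡ 358 (mod 488).

358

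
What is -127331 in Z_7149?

-127331 = -18×7149 + 1351, so -127331 ≡ 1351 (mod 7149).

1351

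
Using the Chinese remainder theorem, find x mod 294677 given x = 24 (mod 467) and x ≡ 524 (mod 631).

467⁻¹ mod 631: 467·227 ≡ 1 (mod 631), so 467⁻¹ ≡ 227.
x = 24 + 467·((524 − 24)·227 mod 631) = 24 + 467·551 = 257341.

257341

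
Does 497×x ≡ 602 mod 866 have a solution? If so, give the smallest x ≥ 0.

gcd(497, 866) = 1, so a unique solution mod 866 exists.
497⁻¹ ≡ 751 (mod 866).
x ≡ 751×602 ≡ 50 (mod 866).

50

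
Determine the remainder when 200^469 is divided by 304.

Using repeated squaring:
469 in binary is 111010101, i.e. 469 = 256 + 128 + 64 + 16 + 4 + 1.
200^1 ≡ 200 (mod 304)
200^2 ≡ 200^2 = 40000 ≡ 176 (mod 304)
200^4 ≡ 176^2 = 30976 ≡ 272 (mod 304)
200^8 ≡ 272^2 = 73984 ≡ 112 (mod 304)
200^16 ≡ 112^2 = 12544 ≡ 80 (mod 304)
200^32 ≡ 80^2 = 6400 ≡ 16 (mod 304)
200^64 ≡ 16^2 = 256 (mod 304)
200^128 ≡ 256^2 = 65536 ≡ 176 (mod 304)
200^256 ≡ 176^2 = 30976 ≡ 272 (mod 304)
200^469 = 200^256 · 200^128 · 200^64 · 200^16 · 200^4 · 200^1 ≡ 272 · 176 · 256 · 80 · 272 · 200 (mod 304).
Accumulate the product:
272 · 176 = 47872 ≡ 144
144 · 256 = 36864 ≡ 80
80 · 80 = 6400 ≡ 16
16 · 272 = 4352 ≡ 96
96 · 200 = 19200 ≡ 48

48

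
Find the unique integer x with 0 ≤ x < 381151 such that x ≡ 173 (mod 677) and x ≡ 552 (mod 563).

346797

677⁻¹ mod 563: 677×242 ≡ 1 (mod 563), so 677⁻¹ ≡ 242.
x = 173 + 677×((552 − 173)×242 mod 563) = 173 + 677×512 = 346797.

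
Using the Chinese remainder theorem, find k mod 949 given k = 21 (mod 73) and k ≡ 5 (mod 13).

824

73⁻¹ mod 13: 73*5 ≡ 1 (mod 13), so 73⁻¹ ≡ 5.
k = 21 + 73*((5 − 21)*5 mod 13) = 21 + 73*11 = 824.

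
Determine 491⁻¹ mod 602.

141

602 = 1·491 + 111
491 = 4·111 + 47
111 = 2·47 + 17
47 = 2·17 + 13
17 = 1·13 + 4
13 = 3·4 + 1
4 = 4·1 + 0
gcd(491, 602) = 1, so the inverse exists.
Back-substitute for 1:
1 = 1·13 − 3·4
  = −3·17 + 4·13
  = 4·47 − 11·17
  = −11·111 + 26·47
  = 26·491 − 115·111
  = −115·602 + 141·491
So 491⁻¹ ≡ 141 (mod 602).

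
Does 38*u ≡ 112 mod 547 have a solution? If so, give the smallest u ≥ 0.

406

gcd(38, 547) = 1, so a unique solution mod 547 exists.
38⁻¹ ≡ 72 (mod 547).
u ≡ 72*112 ≡ 406 (mod 547).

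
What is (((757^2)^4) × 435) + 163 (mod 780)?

(757)^2 ≡ 529 (mod 780)
(529)^4 ≡ 61 (mod 780)
61 × 435 = 26535 ≡ 15 (mod 780)
15 + 163 = 178

178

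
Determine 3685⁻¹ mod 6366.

6366 = 1×3685 + 2681
3685 = 1×2681 + 1004
2681 = 2×1004 + 673
1004 = 1×673 + 331
673 = 2×331 + 11
331 = 30×11 + 1
11 = 11×1 + 0
gcd(3685, 6366) = 1, so the inverse exists.
Bézout: 1 = −334×6366 + 577×3685.
So 3685⁻¹ ≡ 577 (mod 6366).

577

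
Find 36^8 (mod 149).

145

Using repeated squaring:
36^1 ≡ 36 (mod 149)
36^2 ≡ 36^2 = 1296 ≡ 104 (mod 149)
36^4 ≡ 104^2 = 10816 ≡ 88 (mod 149)
36^8 ≡ 88^2 = 7744 ≡ 145 (mod 149)
So 36^8 ≡ 145 (mod 149).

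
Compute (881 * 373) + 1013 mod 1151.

440

881 * 373 = 328613 ≡ 578 (mod 1151)
578 + 1013 = 1591 ≡ 440 (mod 1151)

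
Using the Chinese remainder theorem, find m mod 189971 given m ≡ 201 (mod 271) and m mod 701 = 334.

271⁻¹ mod 701: 271*507 ≡ 1 (mod 701), so 271⁻¹ ≡ 507.
m = 201 + 271*((334 − 201)*507 mod 701) = 201 + 271*135 = 36786.
Check: 36786 mod 271 = 201, 36786 mod 701 = 334. ✓

36786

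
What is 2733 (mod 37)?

2733 = 73·37 + 32, so 2733 ≡ 32 (mod 37).

32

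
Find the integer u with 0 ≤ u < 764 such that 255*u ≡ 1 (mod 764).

764 = 2·255 + 254
255 = 1·254 + 1
254 = 254·1 + 0
gcd(255, 764) = 1, so the inverse exists.
Bézout: 1 = −1·764 + 3·255.
So 255⁻¹ ≡ 3 (mod 764).

3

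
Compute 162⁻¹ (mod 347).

15

Apply the Euclidean algorithm and back-substitute:
347 = 2×162 + 23
162 = 7×23 + 1
23 = 23×1 + 0
gcd(162, 347) = 1, so the inverse exists.
Back-substitute for 1:
1 = 1×162 − 7×23
  = −7×347 + 15×162
So 162⁻¹ ≡ 15 (mod 347).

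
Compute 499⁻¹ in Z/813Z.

813 = 1×499 + 314
499 = 1×314 + 185
314 = 1×185 + 129
185 = 1×129 + 56
129 = 2×56 + 17
56 = 3×17 + 5
17 = 3×5 + 2
5 = 2×2 + 1
2 = 2×1 + 0
gcd(499, 813) = 1, so the inverse exists.
Back-substitute for 1:
1 = 1×5 − 2×2
  = −2×17 + 7×5
  = 7×56 − 23×17
  = −23×129 + 53×56
  = 53×185 − 76×129
  = −76×314 + 129×185
  = 129×499 − 205×314
  = −205×813 + 334×499
So 499⁻¹ ≡ 334 (mod 813).

334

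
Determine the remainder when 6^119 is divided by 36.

By square-and-multiply:
6^1 ≡ 6 (mod 36)
6^2 ≡ 6^2 = 36 ≡ 0 (mod 36)
6^4 ≡ 0^2 = 0 (mod 36)
6^8 ≡ 0^2 = 0 (mod 36)
6^16 ≡ 0^2 = 0 (mod 36)
6^32 ≡ 0^2 = 0 (mod 36)
6^64 ≡ 0^2 = 0 (mod 36)
6^119 = 6^64 × 6^32 × 6^16 × 6^4 × 6^2 × 6^1 ≡ 0 × 0 × 0 × 0 × 0 × 6 (mod 36).
Accumulate the product:
0 × 0 = 0
0 × 0 = 0
0 × 0 = 0
0 × 0 = 0
0 × 6 = 0

0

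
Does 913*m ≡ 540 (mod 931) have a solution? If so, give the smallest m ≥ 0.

gcd(913, 931) = 1, so a unique solution mod 931 exists.
913⁻¹ ≡ 362 (mod 931).
m ≡ 362*540 ≡ 901 (mod 931).

901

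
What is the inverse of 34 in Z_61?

9

Run the extended Euclidean algorithm:
61 = 1·34 + 27
34 = 1·27 + 7
27 = 3·7 + 6
7 = 1·6 + 1
6 = 6·1 + 0
gcd(34, 61) = 1, so the inverse exists.
Back-substitute for 1:
1 = 1·7 − 1·6
  = −1·27 + 4·7
  = 4·34 − 5·27
  = −5·61 + 9·34
So 34⁻¹ ≡ 9 (mod 61).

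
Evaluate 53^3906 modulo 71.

5

Compute successive squares:
3906 in binary is 111101000010, i.e. 3906 = 2048 + 1024 + 512 + 256 + 64 + 2.
53^1 ≡ 53 (mod 71)
53^2 ≡ 53^2 = 2809 ≡ 40 (mod 71)
53^4 ≡ 40^2 = 1600 ≡ 38 (mod 71)
53^8 ≡ 38^2 = 1444 ≡ 24 (mod 71)
53^16 ≡ 24^2 = 576 ≡ 8 (mod 71)
53^32 ≡ 8^2 = 64 (mod 71)
53^64 ≡ 64^2 = 4096 ≡ 49 (mod 71)
53^128 ≡ 49^2 = 2401 ≡ 58 (mod 71)
53^256 ≡ 58^2 = 3364 ≡ 27 (mod 71)
53^512 ≡ 27^2 = 729 ≡ 19 (mod 71)
53^1024 ≡ 19^2 = 361 ≡ 6 (mod 71)
53^2048 ≡ 6^2 = 36 (mod 71)
53^3906 = 53^2048 × 53^1024 × 53^512 × 53^256 × 53^64 × 53^2 ≡ 36 × 6 × 19 × 27 × 49 × 40 (mod 71).
Accumulate the product:
36 × 6 = 216 ≡ 3
3 × 19 = 57
57 × 27 = 1539 ≡ 48
48 × 49 = 2352 ≡ 9
9 × 40 = 360 ≡ 5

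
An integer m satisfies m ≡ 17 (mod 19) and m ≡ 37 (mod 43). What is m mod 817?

682

19⁻¹ mod 43: 19×34 ≡ 1 (mod 43), so 19⁻¹ ≡ 34.
m = 17 + 19×((37 − 17)×34 mod 43) = 17 + 19×35 = 682.
Check: 682 mod 19 = 17, 682 mod 43 = 37. ✓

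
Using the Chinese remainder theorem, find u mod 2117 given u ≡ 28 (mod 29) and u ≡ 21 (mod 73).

1043

29⁻¹ mod 73: 29*68 ≡ 1 (mod 73), so 29⁻¹ ≡ 68.
u = 28 + 29*((21 − 28)*68 mod 73) = 28 + 29*35 = 1043.
Check: 1043 mod 29 = 28, 1043 mod 73 = 21. ✓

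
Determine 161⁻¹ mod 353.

353 = 2*161 + 31
161 = 5*31 + 6
31 = 5*6 + 1
6 = 6*1 + 0
gcd(161, 353) = 1, so the inverse exists.
Back-substitute for 1:
1 = 1*31 − 5*6
  = −5*161 + 26*31
  = 26*353 − 57*161
So 161⁻¹ ≡ −57 ≡ 296 (mod 353).

296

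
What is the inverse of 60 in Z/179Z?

179 = 2×60 + 59
60 = 1×59 + 1
59 = 59×1 + 0
gcd(60, 179) = 1, so the inverse exists.
Back-substitute for 1:
1 = 1×60 − 1×59
  = −1×179 + 3×60
So 60⁻¹ ≡ 3 (mod 179).

3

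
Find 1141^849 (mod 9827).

8650

849 in binary is 1101010001, i.e. 849 = 512 + 256 + 64 + 16 + 1.
1141^1 ≡ 1141 (mod 9827)
1141^2 ≡ 1141^2 = 1301881 ≡ 4717 (mod 9827)
1141^4 ≡ 4717^2 = 22250089 ≡ 1761 (mod 9827)
1141^8 ≡ 1761^2 = 3101121 ≡ 5616 (mod 9827)
1141^16 ≡ 5616^2 = 31539456 ≡ 4613 (mod 9827)
1141^32 ≡ 4613^2 = 21279769 ≡ 4314 (mod 9827)
1141^64 ≡ 4314^2 = 18610596 ≡ 8085 (mod 9827)
1141^128 ≡ 8085^2 = 65367225 ≡ 7848 (mod 9827)
1141^256 ≡ 7848^2 = 61591104 ≡ 5295 (mod 9827)
1141^512 ≡ 5295^2 = 28037025 ≡ 594 (mod 9827)
1141^849 = 1141^512 · 1141^256 · 1141^64 · 1141^16 · 1141^1 ≡ 594 · 5295 · 8085 · 4613 · 1141 (mod 9827).
Accumulate the product:
594 · 5295 = 3145230 ≡ 590
590 · 8085 = 4770150 ≡ 4055
4055 · 4613 = 18705715 ≡ 4934
4934 · 1141 = 5629694 ≡ 8650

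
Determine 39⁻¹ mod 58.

Run the extended Euclidean algorithm:
58 = 1×39 + 19
39 = 2×19 + 1
19 = 19×1 + 0
gcd(39, 58) = 1, so the inverse exists.
Back-substitute for 1:
1 = 1×39 − 2×19
  = −2×58 + 3×39
So 39⁻¹ ≡ 3 (mod 58).

3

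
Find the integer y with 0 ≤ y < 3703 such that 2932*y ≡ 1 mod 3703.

3703 = 1×2932 + 771
2932 = 3×771 + 619
771 = 1×619 + 152
619 = 4×152 + 11
152 = 13×11 + 9
11 = 1×9 + 2
9 = 4×2 + 1
2 = 2×1 + 0
gcd(2932, 3703) = 1, so the inverse exists.
Back-substitute for 1:
1 = 1×9 − 4×2
  = −4×11 + 5×9
  = 5×152 − 69×11
  = −69×619 + 281×152
  = 281×771 − 350×619
  = −350×2932 + 1331×771
  = 1331×3703 − 1681×2932
So 2932⁻¹ ≡ −1681 ≡ 2022 (mod 3703).

2022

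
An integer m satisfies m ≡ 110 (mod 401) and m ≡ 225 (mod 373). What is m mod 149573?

401⁻¹ mod 373: 401×40 ≡ 1 (mod 373), so 401⁻¹ ≡ 40.
m = 110 + 401×((225 − 110)×40 mod 373) = 110 + 401×124 = 49834.

49834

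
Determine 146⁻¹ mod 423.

423 = 2*146 + 131
146 = 1*131 + 15
131 = 8*15 + 11
15 = 1*11 + 4
11 = 2*4 + 3
4 = 1*3 + 1
3 = 3*1 + 0
gcd(146, 423) = 1, so the inverse exists.
Bézout: 1 = −39*423 + 113*146.
So 146⁻¹ ≡ 113 (mod 423).

113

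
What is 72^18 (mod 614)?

542

Compute successive squares:
72^1 ≡ 72 (mod 614)
72^2 ≡ 72^2 = 5184 ≡ 272 (mod 614)
72^4 ≡ 272^2 = 73984 ≡ 304 (mod 614)
72^8 ≡ 304^2 = 92416 ≡ 316 (mod 614)
72^16 ≡ 316^2 = 99856 ≡ 388 (mod 614)
72^18 = 72^16 * 72^2 ≡ 388 * 272 (mod 614).
388 * 272 = 105536 ≡ 542 (mod 614).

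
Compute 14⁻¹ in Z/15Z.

By the extended Euclidean algorithm:
15 = 1*14 + 1
14 = 14*1 + 0
gcd(14, 15) = 1, so the inverse exists.
Bézout: 1 = 1*15 − 1*14.
So 14⁻¹ ≡ −1 ≡ 14 (mod 15).

14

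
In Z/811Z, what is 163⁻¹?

By the extended Euclidean algorithm:
811 = 4·163 + 159
163 = 1·159 + 4
159 = 39·4 + 3
4 = 1·3 + 1
3 = 3·1 + 0
gcd(163, 811) = 1, so the inverse exists.
Back-substitute for 1:
1 = 1·4 − 1·3
  = −1·159 + 40·4
  = 40·163 − 41·159
  = −41·811 + 204·163
So 163⁻¹ ≡ 204 (mod 811).

204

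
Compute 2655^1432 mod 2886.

1563

Compute successive squares:
1432 in binary is 10110011000, i.e. 1432 = 1024 + 256 + 128 + 16 + 8.
2655^1 ≡ 2655 (mod 2886)
2655^2 ≡ 2655^2 = 7049025 ≡ 1413 (mod 2886)
2655^4 ≡ 1413^2 = 1996569 ≡ 2343 (mod 2886)
2655^8 ≡ 2343^2 = 5489649 ≡ 477 (mod 2886)
2655^16 ≡ 477^2 = 227529 ≡ 2421 (mod 2886)
2655^32 ≡ 2421^2 = 5861241 ≡ 2661 (mod 2886)
2655^64 ≡ 2661^2 = 7080921 ≡ 1563 (mod 2886)
2655^128 ≡ 1563^2 = 2442969 ≡ 1413 (mod 2886)
2655^256 ≡ 1413^2 = 1996569 ≡ 2343 (mod 2886)
2655^512 ≡ 2343^2 = 5489649 ≡ 477 (mod 2886)
2655^1024 ≡ 477^2 = 227529 ≡ 2421 (mod 2886)
2655^1432 = 2655^1024 · 2655^256 · 2655^128 · 2655^16 · 2655^8 ≡ 2421 · 2343 · 1413 · 2421 · 477 (mod 2886).
Accumulate the product:
2421 · 2343 = 5672403 ≡ 1413
1413 · 1413 = 1996569 ≡ 2343
2343 · 2421 = 5672403 ≡ 1413
1413 · 477 = 674001 ≡ 1563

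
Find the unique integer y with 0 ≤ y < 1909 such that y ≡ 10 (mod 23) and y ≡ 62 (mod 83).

23⁻¹ mod 83: 23*65 ≡ 1 (mod 83), so 23⁻¹ ≡ 65.
y = 10 + 23*((62 − 10)*65 mod 83) = 10 + 23*60 = 1390.
Check: 1390 mod 23 = 10, 1390 mod 83 = 62. ✓

1390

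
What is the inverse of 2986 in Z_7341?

6601

Apply the Euclidean algorithm and back-substitute:
7341 = 2*2986 + 1369
2986 = 2*1369 + 248
1369 = 5*248 + 129
248 = 1*129 + 119
129 = 1*119 + 10
119 = 11*10 + 9
10 = 1*9 + 1
9 = 9*1 + 0
gcd(2986, 7341) = 1, so the inverse exists.
Back-substitute for 1:
1 = 1*10 − 1*9
  = −1*119 + 12*10
  = 12*129 − 13*119
  = −13*248 + 25*129
  = 25*1369 − 138*248
  = −138*2986 + 301*1369
  = 301*7341 − 740*2986
So 2986⁻¹ ≡ −740 ≡ 6601 (mod 7341).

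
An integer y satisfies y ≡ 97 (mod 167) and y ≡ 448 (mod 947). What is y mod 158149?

167⁻¹ mod 947: 167·465 ≡ 1 (mod 947), so 167⁻¹ ≡ 465.
y = 97 + 167·((448 − 97)·465 mod 947) = 97 + 167·331 = 55374.

55374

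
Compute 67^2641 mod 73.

2641 in binary is 101001010001, i.e. 2641 = 2048 + 512 + 64 + 16 + 1.
67^1 ≡ 67 (mod 73)
67^2 ≡ 67^2 = 4489 ≡ 36 (mod 73)
67^4 ≡ 36^2 = 1296 ≡ 55 (mod 73)
67^8 ≡ 55^2 = 3025 ≡ 32 (mod 73)
67^16 ≡ 32^2 = 1024 ≡ 2 (mod 73)
67^32 ≡ 2^2 = 4 (mod 73)
67^64 ≡ 4^2 = 16 (mod 73)
67^128 ≡ 16^2 = 256 ≡ 37 (mod 73)
67^256 ≡ 37^2 = 1369 ≡ 55 (mod 73)
67^512 ≡ 55^2 = 3025 ≡ 32 (mod 73)
67^1024 ≡ 32^2 = 1024 ≡ 2 (mod 73)
67^2048 ≡ 2^2 = 4 (mod 73)
67^2641 = 67^2048 · 67^512 · 67^64 · 67^16 · 67^1 ≡ 4 · 32 · 16 · 2 · 67 (mod 73).
Accumulate the product:
4 · 32 = 128 ≡ 55
55 · 16 = 880 ≡ 4
4 · 2 = 8
8 · 67 = 536 ≡ 25

25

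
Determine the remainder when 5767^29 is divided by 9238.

5767

5767^1 ≡ 5767 (mod 9238)
5767^2 ≡ 5767^2 = 33258289 ≡ 1489 (mod 9238)
5767^4 ≡ 1489^2 = 2217121 ≡ 1 (mod 9238)
5767^8 ≡ 1^2 = 1 (mod 9238)
5767^16 ≡ 1^2 = 1 (mod 9238)
5767^29 = 5767^16 * 5767^8 * 5767^4 * 5767^1 ≡ 1 * 1 * 1 * 5767 (mod 9238).
Accumulate the product:
1 * 1 = 1
1 * 1 = 1
1 * 5767 = 5767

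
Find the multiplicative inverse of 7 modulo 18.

13

18 = 2*7 + 4
7 = 1*4 + 3
4 = 1*3 + 1
3 = 3*1 + 0
gcd(7, 18) = 1, so the inverse exists.
Back-substitute for 1:
1 = 1*4 − 1*3
  = −1*7 + 2*4
  = 2*18 − 5*7
So 7⁻¹ ≡ −5 ≡ 13 (mod 18).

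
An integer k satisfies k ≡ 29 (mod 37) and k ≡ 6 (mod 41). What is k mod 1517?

37⁻¹ mod 41: 37×10 ≡ 1 (mod 41), so 37⁻¹ ≡ 10.
k = 29 + 37×((6 − 29)×10 mod 41) = 29 + 37×16 = 621.
Check: 621 mod 37 = 29, 621 mod 41 = 6. ✓

621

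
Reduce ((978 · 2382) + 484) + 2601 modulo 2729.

2115

978 · 2382 = 2329596 ≡ 1759 (mod 2729)
1759 + 484 = 2243
2243 + 2601 = 4844 ≡ 2115 (mod 2729)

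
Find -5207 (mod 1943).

-5207 = -3×1943 + 622, so -5207 ≡ 622 (mod 1943).

622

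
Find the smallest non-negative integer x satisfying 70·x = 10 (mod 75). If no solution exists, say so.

13

gcd(70, 75) = 5, and 5 | 10, so solutions exist.
Divide through by 5: 14·x mod 15 = 2.
14⁻¹ ≡ 14 (mod 15).
x ≡ 14·2 ≡ 13 (mod 15).
The smallest non-negative solution is x = 13.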